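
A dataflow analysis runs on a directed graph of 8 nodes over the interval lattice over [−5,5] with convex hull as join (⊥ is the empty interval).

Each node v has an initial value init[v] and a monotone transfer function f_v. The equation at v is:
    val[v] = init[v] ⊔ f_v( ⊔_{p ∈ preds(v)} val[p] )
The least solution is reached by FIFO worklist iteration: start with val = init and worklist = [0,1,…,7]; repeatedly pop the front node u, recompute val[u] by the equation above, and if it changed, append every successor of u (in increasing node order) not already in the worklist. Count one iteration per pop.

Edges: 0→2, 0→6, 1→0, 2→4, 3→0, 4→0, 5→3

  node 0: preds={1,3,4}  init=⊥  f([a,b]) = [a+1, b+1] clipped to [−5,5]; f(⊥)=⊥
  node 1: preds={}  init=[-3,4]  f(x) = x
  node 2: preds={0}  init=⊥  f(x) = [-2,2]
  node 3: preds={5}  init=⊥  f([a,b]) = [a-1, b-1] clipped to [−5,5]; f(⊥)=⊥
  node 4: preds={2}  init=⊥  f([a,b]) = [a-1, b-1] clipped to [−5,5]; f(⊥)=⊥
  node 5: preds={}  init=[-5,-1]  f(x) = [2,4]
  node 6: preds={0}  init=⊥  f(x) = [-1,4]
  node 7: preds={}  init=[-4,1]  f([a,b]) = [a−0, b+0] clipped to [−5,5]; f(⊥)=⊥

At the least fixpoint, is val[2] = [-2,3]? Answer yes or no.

no

Trace (13 dequeues):
  [1] u=0 | in [-3,4] | out [-2,5] | prev ⊥ | push {}
  [2] u=1 | in ⊥ | out [-3,4] | ==
  [3] u=2 | in [-2,5] | out [-2,2] | prev ⊥ | push {}
  [4] u=3 | in [-5,-1] | out [-5,-2] | prev ⊥ | push {0}
  [5] u=4 | in [-2,2] | out [-3,1] | prev ⊥ | push {}
  [6] u=5 | in ⊥ | out [-5,4] | prev [-5,-1] | push {3}
  [7] u=6 | in [-2,5] | out [-1,4] | prev ⊥ | push {}
  [8] u=7 | in ⊥ | out [-4,1] | ==
  [9] u=0 | in [-5,4] | out [-4,5] | prev [-2,5] | push {2,6}
  [10] u=3 | in [-5,4] | out [-5,3] | prev [-5,-2] | push {0}
  [11] u=2 | in [-4,5] | out [-2,2] | ==
  [12] u=6 | in [-4,5] | out [-1,4] | ==
  [13] u=0 | in [-5,4] | out [-4,5] | ==

Converged values:
  [0] [-4,5]
  [1] [-3,4]
  [2] [-2,2]
  [3] [-5,3]
  [4] [-3,1]
  [5] [-5,4]
  [6] [-1,4]
  [7] [-4,1]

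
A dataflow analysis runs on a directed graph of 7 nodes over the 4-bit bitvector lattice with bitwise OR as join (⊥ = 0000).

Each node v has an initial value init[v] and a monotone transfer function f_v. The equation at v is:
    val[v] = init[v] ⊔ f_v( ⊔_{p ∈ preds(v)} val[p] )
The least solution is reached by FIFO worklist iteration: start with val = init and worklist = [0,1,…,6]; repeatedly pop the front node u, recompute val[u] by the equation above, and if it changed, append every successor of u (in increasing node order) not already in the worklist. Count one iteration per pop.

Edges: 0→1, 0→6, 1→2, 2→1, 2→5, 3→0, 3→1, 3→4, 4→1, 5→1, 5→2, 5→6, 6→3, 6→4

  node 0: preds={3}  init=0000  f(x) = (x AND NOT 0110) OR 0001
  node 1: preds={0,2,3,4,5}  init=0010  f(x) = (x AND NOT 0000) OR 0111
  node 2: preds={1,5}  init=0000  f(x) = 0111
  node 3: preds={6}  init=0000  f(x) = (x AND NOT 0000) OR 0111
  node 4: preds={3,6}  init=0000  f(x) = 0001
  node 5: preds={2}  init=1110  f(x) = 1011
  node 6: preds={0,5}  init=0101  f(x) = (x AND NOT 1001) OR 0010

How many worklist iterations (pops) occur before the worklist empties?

Trace (12 dequeues):
  [1] u=0 | in 0000 | out 0001 | prev 0000 | push {}
  [2] u=1 | in 1111 | out 1111 | prev 0010 | push {}
  [3] u=2 | in 1111 | out 0111 | prev 0000 | push {1}
  [4] u=3 | in 0101 | out 0111 | prev 0000 | push {0}
  [5] u=4 | in 0111 | out 0001 | prev 0000 | push {}
  [6] u=5 | in 0111 | out 1111 | prev 1110 | push {2}
  [7] u=6 | in 1111 | out 0111 | prev 0101 | push {3,4}
  [8] u=1 | in 1111 | out 1111 | ==
  [9] u=0 | in 0111 | out 0001 | ==
  [10] u=2 | in 1111 | out 0111 | ==
  [11] u=3 | in 0111 | out 0111 | ==
  [12] u=4 | in 0111 | out 0001 | ==

Converged values:
  [0] 0001
  [1] 1111
  [2] 0111
  [3] 0111
  [4] 0001
  [5] 1111
  [6] 0111

12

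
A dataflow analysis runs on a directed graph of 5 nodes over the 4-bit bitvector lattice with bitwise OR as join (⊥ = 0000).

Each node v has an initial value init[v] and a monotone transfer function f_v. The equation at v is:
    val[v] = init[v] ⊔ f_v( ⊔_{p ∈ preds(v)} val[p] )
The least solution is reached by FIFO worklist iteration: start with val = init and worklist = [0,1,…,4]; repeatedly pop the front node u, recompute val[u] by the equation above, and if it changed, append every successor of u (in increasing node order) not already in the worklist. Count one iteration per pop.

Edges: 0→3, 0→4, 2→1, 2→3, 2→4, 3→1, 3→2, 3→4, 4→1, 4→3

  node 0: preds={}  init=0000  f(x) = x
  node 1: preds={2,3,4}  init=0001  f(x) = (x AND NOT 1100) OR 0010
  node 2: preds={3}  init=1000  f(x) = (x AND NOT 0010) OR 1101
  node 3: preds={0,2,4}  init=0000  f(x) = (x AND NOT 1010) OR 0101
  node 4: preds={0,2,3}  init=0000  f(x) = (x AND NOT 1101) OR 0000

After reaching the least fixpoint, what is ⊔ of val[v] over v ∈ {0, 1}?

Trace (7 dequeues):
  [1] u=0 | in 0000 | out 0000 | ==
  [2] u=1 | in 1000 | out 0011 | prev 0001 | push {}
  [3] u=2 | in 0000 | out 1101 | prev 1000 | push {1}
  [4] u=3 | in 1101 | out 0101 | prev 0000 | push {2}
  [5] u=4 | in 1101 | out 0000 | ==
  [6] u=1 | in 1101 | out 0011 | ==
  [7] u=2 | in 0101 | out 1101 | ==

Converged values:
  [0] 0000
  [1] 0011
  [2] 1101
  [3] 0101
  [4] 0000

0011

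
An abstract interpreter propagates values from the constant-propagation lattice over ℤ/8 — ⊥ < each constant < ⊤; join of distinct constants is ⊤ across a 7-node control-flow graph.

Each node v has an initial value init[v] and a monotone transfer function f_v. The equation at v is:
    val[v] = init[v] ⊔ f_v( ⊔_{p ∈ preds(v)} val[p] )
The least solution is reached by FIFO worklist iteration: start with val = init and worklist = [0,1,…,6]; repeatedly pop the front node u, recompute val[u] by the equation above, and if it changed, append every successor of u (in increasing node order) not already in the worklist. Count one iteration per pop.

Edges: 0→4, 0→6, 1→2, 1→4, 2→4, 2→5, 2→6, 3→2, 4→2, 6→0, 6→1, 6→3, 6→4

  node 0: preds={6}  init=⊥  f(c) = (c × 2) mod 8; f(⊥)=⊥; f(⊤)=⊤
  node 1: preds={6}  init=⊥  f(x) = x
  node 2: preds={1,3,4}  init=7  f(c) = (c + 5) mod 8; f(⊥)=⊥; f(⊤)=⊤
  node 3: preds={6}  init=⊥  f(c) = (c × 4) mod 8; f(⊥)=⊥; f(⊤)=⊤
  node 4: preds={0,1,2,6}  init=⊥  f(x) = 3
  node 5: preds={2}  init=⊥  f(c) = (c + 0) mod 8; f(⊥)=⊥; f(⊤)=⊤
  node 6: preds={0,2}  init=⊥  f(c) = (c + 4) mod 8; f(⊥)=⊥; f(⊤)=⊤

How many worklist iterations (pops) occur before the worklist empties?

Trace (21 dequeues):
  [1] u=0 | in ⊥ | out ⊥ | ==
  [2] u=1 | in ⊥ | out ⊥ | ==
  [3] u=2 | in ⊥ | out 7 | ==
  [4] u=3 | in ⊥ | out ⊥ | ==
  [5] u=4 | in 7 | out 3 | prev ⊥ | push {2}
  [6] u=5 | in 7 | out 7 | prev ⊥ | push {}
  [7] u=6 | in 7 | out 3 | prev ⊥ | push {0,1,3,4}
  [8] u=2 | in 3 | out ⊤ | prev 7 | push {5,6}
  [9] u=0 | in 3 | out 6 | prev ⊥ | push {}
  [10] u=1 | in 3 | out 3 | prev ⊥ | push {2}
  [11] u=3 | in 3 | out 4 | prev ⊥ | push {}
  [12] u=4 | in ⊤ | out 3 | ==
  [13] u=5 | in ⊤ | out ⊤ | prev 7 | push {}
  [14] u=6 | in ⊤ | out ⊤ | prev 3 | push {0,1,3,4}
  [15] u=2 | in ⊤ | out ⊤ | ==
  [16] u=0 | in ⊤ | out ⊤ | prev 6 | push {6}
  [17] u=1 | in ⊤ | out ⊤ | prev 3 | push {2}
  [18] u=3 | in ⊤ | out ⊤ | prev 4 | push {}
  [19] u=4 | in ⊤ | out 3 | ==
  [20] u=6 | in ⊤ | out ⊤ | ==
  [21] u=2 | in ⊤ | out ⊤ | ==

Converged values:
  [0] ⊤
  [1] ⊤
  [2] ⊤
  [3] ⊤
  [4] 3
  [5] ⊤
  [6] ⊤

21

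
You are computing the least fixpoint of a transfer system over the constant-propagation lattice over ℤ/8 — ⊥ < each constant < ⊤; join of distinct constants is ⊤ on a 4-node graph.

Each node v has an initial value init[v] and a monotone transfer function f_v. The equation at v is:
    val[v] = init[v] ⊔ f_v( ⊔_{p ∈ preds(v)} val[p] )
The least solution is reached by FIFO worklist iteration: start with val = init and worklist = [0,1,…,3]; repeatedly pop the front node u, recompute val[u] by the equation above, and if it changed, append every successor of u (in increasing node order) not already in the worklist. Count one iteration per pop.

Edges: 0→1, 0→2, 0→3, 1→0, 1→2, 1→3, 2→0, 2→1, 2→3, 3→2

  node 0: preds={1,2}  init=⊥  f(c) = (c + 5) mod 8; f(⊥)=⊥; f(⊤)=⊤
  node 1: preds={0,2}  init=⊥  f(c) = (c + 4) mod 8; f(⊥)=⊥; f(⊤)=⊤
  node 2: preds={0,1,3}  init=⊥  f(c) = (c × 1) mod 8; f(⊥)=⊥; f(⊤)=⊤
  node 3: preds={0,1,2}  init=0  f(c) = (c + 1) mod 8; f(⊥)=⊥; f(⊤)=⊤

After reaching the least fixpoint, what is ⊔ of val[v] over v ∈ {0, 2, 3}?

⊤

Iteration log — 12 steps:
  step 1. node 0  ⊔preds=⊥  new=⊥  stable
  step 2. node 1  ⊔preds=⊥  new=⊥  stable
  step 3. node 2  ⊔preds=0  new=0  old=⊥  +wl: 0,1
  step 4. node 3  ⊔preds=0  new=⊤  old=0  +wl: 2
  step 5. node 0  ⊔preds=0  new=5  old=⊥  +wl: 3
  step 6. node 1  ⊔preds=⊤  new=⊤  old=⊥  +wl: 0
  step 7. node 2  ⊔preds=⊤  new=⊤  old=0  +wl: 1
  step 8. node 3  ⊔preds=⊤  new=⊤  stable
  step 9. node 0  ⊔preds=⊤  new=⊤  old=5  +wl: 2,3
  step 10. node 1  ⊔preds=⊤  new=⊤  stable
  step 11. node 2  ⊔preds=⊤  new=⊤  stable
  step 12. node 3  ⊔preds=⊤  new=⊤  stable

Least fixpoint reached:
  node 0: ⊤
  node 1: ⊤
  node 2: ⊤
  node 3: ⊤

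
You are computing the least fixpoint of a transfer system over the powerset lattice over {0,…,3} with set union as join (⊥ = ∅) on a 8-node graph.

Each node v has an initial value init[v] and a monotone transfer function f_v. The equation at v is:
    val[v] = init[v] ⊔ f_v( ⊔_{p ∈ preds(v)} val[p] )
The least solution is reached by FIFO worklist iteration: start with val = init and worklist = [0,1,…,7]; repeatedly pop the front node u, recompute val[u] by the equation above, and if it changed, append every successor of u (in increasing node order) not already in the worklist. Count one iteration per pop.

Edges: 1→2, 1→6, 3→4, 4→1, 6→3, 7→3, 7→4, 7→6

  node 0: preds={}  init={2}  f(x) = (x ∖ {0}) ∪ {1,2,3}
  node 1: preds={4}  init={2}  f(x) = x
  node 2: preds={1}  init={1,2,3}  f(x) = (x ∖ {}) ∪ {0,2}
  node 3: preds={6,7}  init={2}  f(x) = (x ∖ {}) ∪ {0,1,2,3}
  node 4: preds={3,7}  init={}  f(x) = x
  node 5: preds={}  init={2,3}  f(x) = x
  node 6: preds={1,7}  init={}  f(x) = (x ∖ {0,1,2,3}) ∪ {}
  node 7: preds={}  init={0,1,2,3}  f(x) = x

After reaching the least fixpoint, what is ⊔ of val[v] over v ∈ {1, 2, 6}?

Worklist (11 pops):
  #1 pop 0: in={} → {1,2,3} (was {2}); enqueue []
  #2 pop 1: in={} → {2} (no change)
  #3 pop 2: in={2} → {0,1,2,3} (was {1,2,3}); enqueue []
  #4 pop 3: in={0,1,2,3} → {0,1,2,3} (was {2}); enqueue []
  #5 pop 4: in={0,1,2,3} → {0,1,2,3} (was {}); enqueue [1]
  #6 pop 5: in={} → {2,3} (no change)
  #7 pop 6: in={0,1,2,3} → {} (no change)
  #8 pop 7: in={} → {0,1,2,3} (no change)
  #9 pop 1: in={0,1,2,3} → {0,1,2,3} (was {2}); enqueue [2,6]
  #10 pop 2: in={0,1,2,3} → {0,1,2,3} (no change)
  #11 pop 6: in={0,1,2,3} → {} (no change)

Fixpoint:
  val[0] = {1,2,3}
  val[1] = {0,1,2,3}
  val[2] = {0,1,2,3}
  val[3] = {0,1,2,3}
  val[4] = {0,1,2,3}
  val[5] = {2,3}
  val[6] = {}
  val[7] = {0,1,2,3}

{0,1,2,3}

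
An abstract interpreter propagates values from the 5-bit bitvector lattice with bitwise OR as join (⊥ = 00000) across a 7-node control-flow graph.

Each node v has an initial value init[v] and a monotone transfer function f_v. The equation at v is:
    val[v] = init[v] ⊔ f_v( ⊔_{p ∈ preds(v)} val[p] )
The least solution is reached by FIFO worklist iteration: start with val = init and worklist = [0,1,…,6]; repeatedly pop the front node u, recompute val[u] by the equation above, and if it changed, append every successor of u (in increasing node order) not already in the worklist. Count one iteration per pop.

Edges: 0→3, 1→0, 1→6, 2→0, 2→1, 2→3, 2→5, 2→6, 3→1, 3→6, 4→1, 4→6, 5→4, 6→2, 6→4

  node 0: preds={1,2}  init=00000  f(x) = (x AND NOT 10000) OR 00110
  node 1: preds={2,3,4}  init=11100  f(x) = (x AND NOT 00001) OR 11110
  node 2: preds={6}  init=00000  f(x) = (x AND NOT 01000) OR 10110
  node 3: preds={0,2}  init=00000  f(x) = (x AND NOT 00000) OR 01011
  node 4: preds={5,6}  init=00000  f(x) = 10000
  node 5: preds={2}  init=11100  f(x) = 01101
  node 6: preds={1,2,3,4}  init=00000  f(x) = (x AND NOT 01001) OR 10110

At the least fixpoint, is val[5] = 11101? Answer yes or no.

Trace (11 dequeues):
  [1] u=0 | in 11100 | out 01110 | prev 00000 | push {}
  [2] u=1 | in 00000 | out 11110 | prev 11100 | push {0}
  [3] u=2 | in 00000 | out 10110 | prev 00000 | push {1}
  [4] u=3 | in 11110 | out 11111 | prev 00000 | push {}
  [5] u=4 | in 11100 | out 10000 | prev 00000 | push {}
  [6] u=5 | in 10110 | out 11101 | prev 11100 | push {4}
  [7] u=6 | in 11111 | out 10110 | prev 00000 | push {2}
  [8] u=0 | in 11110 | out 01110 | ==
  [9] u=1 | in 11111 | out 11110 | ==
  [10] u=4 | in 11111 | out 10000 | ==
  [11] u=2 | in 10110 | out 10110 | ==

Converged values:
  [0] 01110
  [1] 11110
  [2] 10110
  [3] 11111
  [4] 10000
  [5] 11101
  [6] 10110

yes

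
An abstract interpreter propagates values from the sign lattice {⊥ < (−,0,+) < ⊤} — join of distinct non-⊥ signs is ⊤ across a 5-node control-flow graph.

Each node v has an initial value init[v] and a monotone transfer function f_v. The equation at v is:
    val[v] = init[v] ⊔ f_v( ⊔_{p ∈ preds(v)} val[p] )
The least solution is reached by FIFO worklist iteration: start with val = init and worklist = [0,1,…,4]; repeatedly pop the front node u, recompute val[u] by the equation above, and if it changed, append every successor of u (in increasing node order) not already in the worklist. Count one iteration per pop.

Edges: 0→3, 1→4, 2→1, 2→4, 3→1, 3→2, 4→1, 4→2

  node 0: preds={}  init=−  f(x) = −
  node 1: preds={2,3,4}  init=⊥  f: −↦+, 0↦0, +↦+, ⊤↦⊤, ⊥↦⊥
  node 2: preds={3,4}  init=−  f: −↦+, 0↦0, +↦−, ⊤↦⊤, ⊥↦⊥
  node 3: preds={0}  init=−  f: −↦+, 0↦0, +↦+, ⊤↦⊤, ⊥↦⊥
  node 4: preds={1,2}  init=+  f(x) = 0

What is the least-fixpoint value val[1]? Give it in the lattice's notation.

⊤

Worklist (7 pops):
  #1 pop 0: in=⊥ → − (no change)
  #2 pop 1: in=⊤ → ⊤ (was ⊥); enqueue []
  #3 pop 2: in=⊤ → ⊤ (was −); enqueue [1]
  #4 pop 3: in=− → ⊤ (was −); enqueue [2]
  #5 pop 4: in=⊤ → ⊤ (was +); enqueue []
  #6 pop 1: in=⊤ → ⊤ (no change)
  #7 pop 2: in=⊤ → ⊤ (no change)

Fixpoint:
  val[0] = −
  val[1] = ⊤
  val[2] = ⊤
  val[3] = ⊤
  val[4] = ⊤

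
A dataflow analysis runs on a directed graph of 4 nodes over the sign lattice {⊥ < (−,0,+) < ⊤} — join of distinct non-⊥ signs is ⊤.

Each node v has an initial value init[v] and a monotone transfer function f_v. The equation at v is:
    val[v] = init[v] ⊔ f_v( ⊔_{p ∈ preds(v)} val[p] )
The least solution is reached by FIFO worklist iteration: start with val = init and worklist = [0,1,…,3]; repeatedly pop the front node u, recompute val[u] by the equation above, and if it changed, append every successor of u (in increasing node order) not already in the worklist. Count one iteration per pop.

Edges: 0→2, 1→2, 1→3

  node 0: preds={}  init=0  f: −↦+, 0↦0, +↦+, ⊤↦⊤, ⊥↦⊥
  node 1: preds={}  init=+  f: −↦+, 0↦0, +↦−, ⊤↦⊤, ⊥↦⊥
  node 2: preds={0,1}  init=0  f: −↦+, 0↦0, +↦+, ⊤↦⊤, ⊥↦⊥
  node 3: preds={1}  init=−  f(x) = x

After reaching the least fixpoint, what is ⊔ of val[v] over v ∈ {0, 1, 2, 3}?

Iteration log — 4 steps:
  step 1. node 0  ⊔preds=⊥  new=0  stable
  step 2. node 1  ⊔preds=⊥  new=+  stable
  step 3. node 2  ⊔preds=⊤  new=⊤  old=0  +wl: 
  step 4. node 3  ⊔preds=+  new=⊤  old=−  +wl: 

Least fixpoint reached:
  node 0: 0
  node 1: +
  node 2: ⊤
  node 3: ⊤

⊤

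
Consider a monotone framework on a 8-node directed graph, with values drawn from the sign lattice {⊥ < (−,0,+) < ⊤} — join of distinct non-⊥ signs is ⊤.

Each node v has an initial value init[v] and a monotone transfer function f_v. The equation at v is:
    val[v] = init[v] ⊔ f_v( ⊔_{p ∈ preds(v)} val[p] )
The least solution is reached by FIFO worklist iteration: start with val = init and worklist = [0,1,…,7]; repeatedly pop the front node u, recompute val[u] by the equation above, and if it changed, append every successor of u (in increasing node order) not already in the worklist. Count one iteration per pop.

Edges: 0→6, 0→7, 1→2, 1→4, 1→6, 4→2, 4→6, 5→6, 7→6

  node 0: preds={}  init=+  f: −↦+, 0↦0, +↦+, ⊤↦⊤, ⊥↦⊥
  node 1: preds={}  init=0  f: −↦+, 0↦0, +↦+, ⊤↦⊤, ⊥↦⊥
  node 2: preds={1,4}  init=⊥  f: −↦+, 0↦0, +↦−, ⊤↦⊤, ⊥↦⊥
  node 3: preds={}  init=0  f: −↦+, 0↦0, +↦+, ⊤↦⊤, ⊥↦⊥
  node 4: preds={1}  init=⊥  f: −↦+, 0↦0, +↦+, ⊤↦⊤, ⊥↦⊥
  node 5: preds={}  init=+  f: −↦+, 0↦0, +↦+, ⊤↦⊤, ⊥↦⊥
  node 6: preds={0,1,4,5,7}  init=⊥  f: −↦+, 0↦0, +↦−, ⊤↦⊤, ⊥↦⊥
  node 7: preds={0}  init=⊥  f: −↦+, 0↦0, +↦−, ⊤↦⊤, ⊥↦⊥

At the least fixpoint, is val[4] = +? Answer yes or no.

Worklist (10 pops):
  #1 pop 0: in=⊥ → + (no change)
  #2 pop 1: in=⊥ → 0 (no change)
  #3 pop 2: in=0 → 0 (was ⊥); enqueue []
  #4 pop 3: in=⊥ → 0 (no change)
  #5 pop 4: in=0 → 0 (was ⊥); enqueue [2]
  #6 pop 5: in=⊥ → + (no change)
  #7 pop 6: in=⊤ → ⊤ (was ⊥); enqueue []
  #8 pop 7: in=+ → − (was ⊥); enqueue [6]
  #9 pop 2: in=0 → 0 (no change)
  #10 pop 6: in=⊤ → ⊤ (no change)

Fixpoint:
  val[0] = +
  val[1] = 0
  val[2] = 0
  val[3] = 0
  val[4] = 0
  val[5] = +
  val[6] = ⊤
  val[7] = −

no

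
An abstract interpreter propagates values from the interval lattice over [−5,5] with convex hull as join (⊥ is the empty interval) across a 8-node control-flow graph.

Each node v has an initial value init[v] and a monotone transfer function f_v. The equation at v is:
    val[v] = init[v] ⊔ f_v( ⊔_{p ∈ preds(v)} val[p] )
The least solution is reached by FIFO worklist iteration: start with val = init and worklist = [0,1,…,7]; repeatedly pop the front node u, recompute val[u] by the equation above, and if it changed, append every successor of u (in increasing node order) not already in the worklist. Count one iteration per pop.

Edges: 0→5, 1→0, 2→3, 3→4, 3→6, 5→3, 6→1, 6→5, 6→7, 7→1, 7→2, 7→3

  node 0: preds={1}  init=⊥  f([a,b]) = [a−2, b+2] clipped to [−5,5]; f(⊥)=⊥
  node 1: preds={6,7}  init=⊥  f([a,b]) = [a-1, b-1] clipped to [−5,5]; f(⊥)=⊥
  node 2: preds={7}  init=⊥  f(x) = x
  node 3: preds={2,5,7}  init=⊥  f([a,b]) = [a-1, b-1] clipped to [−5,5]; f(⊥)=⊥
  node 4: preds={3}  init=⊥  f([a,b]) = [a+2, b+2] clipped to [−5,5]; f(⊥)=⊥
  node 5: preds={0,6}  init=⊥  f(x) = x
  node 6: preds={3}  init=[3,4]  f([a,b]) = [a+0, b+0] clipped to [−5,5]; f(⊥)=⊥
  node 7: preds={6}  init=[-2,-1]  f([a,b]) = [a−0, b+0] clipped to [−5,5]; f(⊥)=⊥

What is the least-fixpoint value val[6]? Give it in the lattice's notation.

Iteration log — 31 steps:
  step 1. node 0  ⊔preds=⊥  new=⊥  stable
  step 2. node 1  ⊔preds=[-2,4]  new=[-3,3]  old=⊥  +wl: 0
  step 3. node 2  ⊔preds=[-2,-1]  new=[-2,-1]  old=⊥  +wl: 
  step 4. node 3  ⊔preds=[-2,-1]  new=[-3,-2]  old=⊥  +wl: 
  step 5. node 4  ⊔preds=[-3,-2]  new=[-1,0]  old=⊥  +wl: 
  step 6. node 5  ⊔preds=[3,4]  new=[3,4]  old=⊥  +wl: 3
  step 7. node 6  ⊔preds=[-3,-2]  new=[-3,4]  old=[3,4]  +wl: 1,5
  step 8. node 7  ⊔preds=[-3,4]  new=[-3,4]  old=[-2,-1]  +wl: 2
  step 9. node 0  ⊔preds=[-3,3]  new=[-5,5]  old=⊥  +wl: 
  step 10. node 3  ⊔preds=[-3,4]  new=[-4,3]  old=[-3,-2]  +wl: 4,6
  step 11. node 1  ⊔preds=[-3,4]  new=[-4,3]  old=[-3,3]  +wl: 0
  step 12. node 5  ⊔preds=[-5,5]  new=[-5,5]  old=[3,4]  +wl: 3
  step 13. node 2  ⊔preds=[-3,4]  new=[-3,4]  old=[-2,-1]  +wl: 
  step 14. node 4  ⊔preds=[-4,3]  new=[-2,5]  old=[-1,0]  +wl: 
  step 15. node 6  ⊔preds=[-4,3]  new=[-4,4]  old=[-3,4]  +wl: 1,5,7
  step 16. node 0  ⊔preds=[-4,3]  new=[-5,5]  stable
  step 17. node 3  ⊔preds=[-5,5]  new=[-5,4]  old=[-4,3]  +wl: 4,6
  step 18. node 1  ⊔preds=[-4,4]  new=[-5,3]  old=[-4,3]  +wl: 0
  step 19. node 5  ⊔preds=[-5,5]  new=[-5,5]  stable
  step 20. node 7  ⊔preds=[-4,4]  new=[-4,4]  old=[-3,4]  +wl: 1,2,3
  step 21. node 4  ⊔preds=[-5,4]  new=[-3,5]  old=[-2,5]  +wl: 
  step 22. node 6  ⊔preds=[-5,4]  new=[-5,4]  old=[-4,4]  +wl: 5,7
  step 23. node 0  ⊔preds=[-5,3]  new=[-5,5]  stable
  step 24. node 1  ⊔preds=[-5,4]  new=[-5,3]  stable
  step 25. node 2  ⊔preds=[-4,4]  new=[-4,4]  old=[-3,4]  +wl: 
  step 26. node 3  ⊔preds=[-5,5]  new=[-5,4]  stable
  step 27. node 5  ⊔preds=[-5,5]  new=[-5,5]  stable
  step 28. node 7  ⊔preds=[-5,4]  new=[-5,4]  old=[-4,4]  +wl: 1,2,3
  step 29. node 1  ⊔preds=[-5,4]  new=[-5,3]  stable
  step 30. node 2  ⊔preds=[-5,4]  new=[-5,4]  old=[-4,4]  +wl: 
  step 31. node 3  ⊔preds=[-5,5]  new=[-5,4]  stable

Least fixpoint reached:
  node 0: [-5,5]
  node 1: [-5,3]
  node 2: [-5,4]
  node 3: [-5,4]
  node 4: [-3,5]
  node 5: [-5,5]
  node 6: [-5,4]
  node 7: [-5,4]

[-5,4]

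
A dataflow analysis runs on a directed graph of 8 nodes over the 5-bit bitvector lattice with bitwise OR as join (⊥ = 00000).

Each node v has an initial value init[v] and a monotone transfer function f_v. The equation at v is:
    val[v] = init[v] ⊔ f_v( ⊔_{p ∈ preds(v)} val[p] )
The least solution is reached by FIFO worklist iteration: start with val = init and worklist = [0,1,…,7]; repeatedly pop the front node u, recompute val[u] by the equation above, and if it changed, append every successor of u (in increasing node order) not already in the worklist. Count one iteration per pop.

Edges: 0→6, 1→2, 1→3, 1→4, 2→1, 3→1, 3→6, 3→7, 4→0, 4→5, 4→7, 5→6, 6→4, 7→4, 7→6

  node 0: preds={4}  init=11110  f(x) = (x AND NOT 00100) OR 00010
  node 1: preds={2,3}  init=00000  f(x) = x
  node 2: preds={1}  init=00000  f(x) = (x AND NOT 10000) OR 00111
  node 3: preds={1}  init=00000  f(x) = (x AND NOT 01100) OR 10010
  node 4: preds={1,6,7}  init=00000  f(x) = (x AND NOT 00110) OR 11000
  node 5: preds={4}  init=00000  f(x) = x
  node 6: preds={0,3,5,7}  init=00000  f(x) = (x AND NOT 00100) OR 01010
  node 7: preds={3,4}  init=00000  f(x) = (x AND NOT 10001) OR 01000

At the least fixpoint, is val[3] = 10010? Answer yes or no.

no

Iteration log — 20 steps:
  step 1. node 0  ⊔preds=00000  new=11110  stable
  step 2. node 1  ⊔preds=00000  new=00000  stable
  step 3. node 2  ⊔preds=00000  new=00111  old=00000  +wl: 1
  step 4. node 3  ⊔preds=00000  new=10010  old=00000  +wl: 
  step 5. node 4  ⊔preds=00000  new=11000  old=00000  +wl: 0
  step 6. node 5  ⊔preds=11000  new=11000  old=00000  +wl: 
  step 7. node 6  ⊔preds=11110  new=11010  old=00000  +wl: 4
  step 8. node 7  ⊔preds=11010  new=01010  old=00000  +wl: 6
  step 9. node 1  ⊔preds=10111  new=10111  old=00000  +wl: 2,3
  step 10. node 0  ⊔preds=11000  new=11110  stable
  step 11. node 4  ⊔preds=11111  new=11001  old=11000  +wl: 0,5,7
  step 12. node 6  ⊔preds=11110  new=11010  stable
  step 13. node 2  ⊔preds=10111  new=00111  stable
  step 14. node 3  ⊔preds=10111  new=10011  old=10010  +wl: 1,6
  step 15. node 0  ⊔preds=11001  new=11111  old=11110  +wl: 
  step 16. node 5  ⊔preds=11001  new=11001  old=11000  +wl: 
  step 17. node 7  ⊔preds=11011  new=01010  stable
  step 18. node 1  ⊔preds=10111  new=10111  stable
  step 19. node 6  ⊔preds=11111  new=11011  old=11010  +wl: 4
  step 20. node 4  ⊔preds=11111  new=11001  stable

Least fixpoint reached:
  node 0: 11111
  node 1: 10111
  node 2: 00111
  node 3: 10011
  node 4: 11001
  node 5: 11001
  node 6: 11011
  node 7: 01010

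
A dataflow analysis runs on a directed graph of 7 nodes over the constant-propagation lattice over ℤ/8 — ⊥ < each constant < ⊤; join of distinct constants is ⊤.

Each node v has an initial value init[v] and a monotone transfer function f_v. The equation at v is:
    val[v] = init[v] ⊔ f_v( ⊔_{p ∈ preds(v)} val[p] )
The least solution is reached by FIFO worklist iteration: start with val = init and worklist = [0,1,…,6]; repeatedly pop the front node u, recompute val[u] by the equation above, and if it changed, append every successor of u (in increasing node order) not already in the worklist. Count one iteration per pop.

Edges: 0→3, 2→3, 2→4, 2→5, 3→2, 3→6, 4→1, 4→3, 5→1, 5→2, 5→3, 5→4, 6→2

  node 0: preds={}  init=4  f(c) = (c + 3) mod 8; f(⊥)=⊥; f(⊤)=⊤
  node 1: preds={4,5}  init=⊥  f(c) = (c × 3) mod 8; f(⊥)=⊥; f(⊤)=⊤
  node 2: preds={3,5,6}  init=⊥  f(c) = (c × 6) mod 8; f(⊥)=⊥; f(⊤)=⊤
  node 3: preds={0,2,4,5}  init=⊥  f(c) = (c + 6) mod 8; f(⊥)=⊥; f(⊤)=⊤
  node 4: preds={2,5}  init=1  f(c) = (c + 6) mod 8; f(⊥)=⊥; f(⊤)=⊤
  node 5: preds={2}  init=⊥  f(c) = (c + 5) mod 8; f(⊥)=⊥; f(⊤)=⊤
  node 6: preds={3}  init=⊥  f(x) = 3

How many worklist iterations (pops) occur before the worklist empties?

15

Iteration log — 15 steps:
  step 1. node 0  ⊔preds=⊥  new=4  stable
  step 2. node 1  ⊔preds=1  new=3  old=⊥  +wl: 
  step 3. node 2  ⊔preds=⊥  new=⊥  stable
  step 4. node 3  ⊔preds=⊤  new=⊤  old=⊥  +wl: 2
  step 5. node 4  ⊔preds=⊥  new=1  stable
  step 6. node 5  ⊔preds=⊥  new=⊥  stable
  step 7. node 6  ⊔preds=⊤  new=3  old=⊥  +wl: 
  step 8. node 2  ⊔preds=⊤  new=⊤  old=⊥  +wl: 3,4,5
  step 9. node 3  ⊔preds=⊤  new=⊤  stable
  step 10. node 4  ⊔preds=⊤  new=⊤  old=1  +wl: 1,3
  step 11. node 5  ⊔preds=⊤  new=⊤  old=⊥  +wl: 2,4
  step 12. node 1  ⊔preds=⊤  new=⊤  old=3  +wl: 
  step 13. node 3  ⊔preds=⊤  new=⊤  stable
  step 14. node 2  ⊔preds=⊤  new=⊤  stable
  step 15. node 4  ⊔preds=⊤  new=⊤  stable

Least fixpoint reached:
  node 0: 4
  node 1: ⊤
  node 2: ⊤
  node 3: ⊤
  node 4: ⊤
  node 5: ⊤
  node 6: 3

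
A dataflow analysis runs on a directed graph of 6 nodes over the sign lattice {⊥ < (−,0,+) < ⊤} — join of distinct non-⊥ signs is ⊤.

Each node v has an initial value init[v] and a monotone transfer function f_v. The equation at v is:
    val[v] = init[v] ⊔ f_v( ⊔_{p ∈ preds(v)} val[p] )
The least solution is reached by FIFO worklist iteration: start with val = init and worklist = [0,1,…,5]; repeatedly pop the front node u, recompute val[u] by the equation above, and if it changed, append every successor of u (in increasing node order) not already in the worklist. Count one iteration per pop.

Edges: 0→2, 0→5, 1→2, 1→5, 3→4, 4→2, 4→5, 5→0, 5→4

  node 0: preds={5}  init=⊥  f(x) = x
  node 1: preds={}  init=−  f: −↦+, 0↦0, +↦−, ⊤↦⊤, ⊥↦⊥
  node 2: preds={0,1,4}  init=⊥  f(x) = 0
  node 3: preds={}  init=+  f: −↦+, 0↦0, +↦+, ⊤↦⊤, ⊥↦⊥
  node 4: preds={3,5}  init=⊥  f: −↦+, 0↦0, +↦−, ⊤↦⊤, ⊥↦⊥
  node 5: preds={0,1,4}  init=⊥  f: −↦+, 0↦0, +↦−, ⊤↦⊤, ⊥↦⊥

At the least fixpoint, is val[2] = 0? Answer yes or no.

yes

Worklist (15 pops):
  #1 pop 0: in=⊥ → ⊥ (no change)
  #2 pop 1: in=⊥ → − (no change)
  #3 pop 2: in=− → 0 (was ⊥); enqueue []
  #4 pop 3: in=⊥ → + (no change)
  #5 pop 4: in=+ → − (was ⊥); enqueue [2]
  #6 pop 5: in=− → + (was ⊥); enqueue [0,4]
  #7 pop 2: in=− → 0 (no change)
  #8 pop 0: in=+ → + (was ⊥); enqueue [2,5]
  #9 pop 4: in=+ → − (no change)
  #10 pop 2: in=⊤ → 0 (no change)
  #11 pop 5: in=⊤ → ⊤ (was +); enqueue [0,4]
  #12 pop 0: in=⊤ → ⊤ (was +); enqueue [2,5]
  #13 pop 4: in=⊤ → ⊤ (was −); enqueue []
  #14 pop 2: in=⊤ → 0 (no change)
  #15 pop 5: in=⊤ → ⊤ (no change)

Fixpoint:
  val[0] = ⊤
  val[1] = −
  val[2] = 0
  val[3] = +
  val[4] = ⊤
  val[5] = ⊤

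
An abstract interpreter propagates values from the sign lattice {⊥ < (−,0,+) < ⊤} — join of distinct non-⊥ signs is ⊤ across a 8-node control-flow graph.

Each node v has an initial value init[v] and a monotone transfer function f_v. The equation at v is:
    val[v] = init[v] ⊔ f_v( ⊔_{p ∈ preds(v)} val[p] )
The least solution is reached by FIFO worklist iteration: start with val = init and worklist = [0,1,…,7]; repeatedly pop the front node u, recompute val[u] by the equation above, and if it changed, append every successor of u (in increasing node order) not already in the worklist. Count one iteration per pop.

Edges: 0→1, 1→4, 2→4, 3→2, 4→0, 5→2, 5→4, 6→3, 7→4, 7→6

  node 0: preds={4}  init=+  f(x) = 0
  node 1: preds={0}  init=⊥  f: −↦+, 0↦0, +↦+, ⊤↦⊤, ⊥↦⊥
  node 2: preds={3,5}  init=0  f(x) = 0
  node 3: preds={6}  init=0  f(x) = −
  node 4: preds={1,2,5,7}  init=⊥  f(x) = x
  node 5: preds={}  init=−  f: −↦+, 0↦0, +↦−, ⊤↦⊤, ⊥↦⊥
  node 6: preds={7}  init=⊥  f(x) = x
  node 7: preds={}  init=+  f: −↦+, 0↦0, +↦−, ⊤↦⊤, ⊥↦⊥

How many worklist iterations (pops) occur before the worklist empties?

Iteration log — 11 steps:
  step 1. node 0  ⊔preds=⊥  new=⊤  old=+  +wl: 
  step 2. node 1  ⊔preds=⊤  new=⊤  old=⊥  +wl: 
  step 3. node 2  ⊔preds=⊤  new=0  stable
  step 4. node 3  ⊔preds=⊥  new=⊤  old=0  +wl: 2
  step 5. node 4  ⊔preds=⊤  new=⊤  old=⊥  +wl: 0
  step 6. node 5  ⊔preds=⊥  new=−  stable
  step 7. node 6  ⊔preds=+  new=+  old=⊥  +wl: 3
  step 8. node 7  ⊔preds=⊥  new=+  stable
  step 9. node 2  ⊔preds=⊤  new=0  stable
  step 10. node 0  ⊔preds=⊤  new=⊤  stable
  step 11. node 3  ⊔preds=+  new=⊤  stable

Least fixpoint reached:
  node 0: ⊤
  node 1: ⊤
  node 2: 0
  node 3: ⊤
  node 4: ⊤
  node 5: −
  node 6: +
  node 7: +

11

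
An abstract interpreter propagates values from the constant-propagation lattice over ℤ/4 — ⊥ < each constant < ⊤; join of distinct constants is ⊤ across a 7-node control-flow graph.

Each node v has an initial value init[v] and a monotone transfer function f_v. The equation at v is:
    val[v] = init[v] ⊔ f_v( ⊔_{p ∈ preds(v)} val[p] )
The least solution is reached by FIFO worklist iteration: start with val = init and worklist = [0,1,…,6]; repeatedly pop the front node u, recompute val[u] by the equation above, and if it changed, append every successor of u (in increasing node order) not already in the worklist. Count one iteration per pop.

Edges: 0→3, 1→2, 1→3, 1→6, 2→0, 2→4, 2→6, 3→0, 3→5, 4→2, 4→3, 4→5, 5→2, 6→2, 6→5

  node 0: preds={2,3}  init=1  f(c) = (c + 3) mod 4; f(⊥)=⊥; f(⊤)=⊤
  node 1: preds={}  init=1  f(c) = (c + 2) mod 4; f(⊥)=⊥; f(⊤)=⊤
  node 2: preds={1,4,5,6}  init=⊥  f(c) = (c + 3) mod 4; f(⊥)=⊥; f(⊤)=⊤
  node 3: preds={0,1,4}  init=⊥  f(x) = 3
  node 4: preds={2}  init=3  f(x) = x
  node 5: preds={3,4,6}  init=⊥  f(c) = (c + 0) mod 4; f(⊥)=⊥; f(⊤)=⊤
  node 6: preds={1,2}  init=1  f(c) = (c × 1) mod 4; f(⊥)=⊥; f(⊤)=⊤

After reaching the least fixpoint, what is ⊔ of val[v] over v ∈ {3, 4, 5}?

⊤

Iteration log — 11 steps:
  step 1. node 0  ⊔preds=⊥  new=1  stable
  step 2. node 1  ⊔preds=⊥  new=1  stable
  step 3. node 2  ⊔preds=⊤  new=⊤  old=⊥  +wl: 0
  step 4. node 3  ⊔preds=⊤  new=3  old=⊥  +wl: 
  step 5. node 4  ⊔preds=⊤  new=⊤  old=3  +wl: 2,3
  step 6. node 5  ⊔preds=⊤  new=⊤  old=⊥  +wl: 
  step 7. node 6  ⊔preds=⊤  new=⊤  old=1  +wl: 5
  step 8. node 0  ⊔preds=⊤  new=⊤  old=1  +wl: 
  step 9. node 2  ⊔preds=⊤  new=⊤  stable
  step 10. node 3  ⊔preds=⊤  new=3  stable
  step 11. node 5  ⊔preds=⊤  new=⊤  stable

Least fixpoint reached:
  node 0: ⊤
  node 1: 1
  node 2: ⊤
  node 3: 3
  node 4: ⊤
  node 5: ⊤
  node 6: ⊤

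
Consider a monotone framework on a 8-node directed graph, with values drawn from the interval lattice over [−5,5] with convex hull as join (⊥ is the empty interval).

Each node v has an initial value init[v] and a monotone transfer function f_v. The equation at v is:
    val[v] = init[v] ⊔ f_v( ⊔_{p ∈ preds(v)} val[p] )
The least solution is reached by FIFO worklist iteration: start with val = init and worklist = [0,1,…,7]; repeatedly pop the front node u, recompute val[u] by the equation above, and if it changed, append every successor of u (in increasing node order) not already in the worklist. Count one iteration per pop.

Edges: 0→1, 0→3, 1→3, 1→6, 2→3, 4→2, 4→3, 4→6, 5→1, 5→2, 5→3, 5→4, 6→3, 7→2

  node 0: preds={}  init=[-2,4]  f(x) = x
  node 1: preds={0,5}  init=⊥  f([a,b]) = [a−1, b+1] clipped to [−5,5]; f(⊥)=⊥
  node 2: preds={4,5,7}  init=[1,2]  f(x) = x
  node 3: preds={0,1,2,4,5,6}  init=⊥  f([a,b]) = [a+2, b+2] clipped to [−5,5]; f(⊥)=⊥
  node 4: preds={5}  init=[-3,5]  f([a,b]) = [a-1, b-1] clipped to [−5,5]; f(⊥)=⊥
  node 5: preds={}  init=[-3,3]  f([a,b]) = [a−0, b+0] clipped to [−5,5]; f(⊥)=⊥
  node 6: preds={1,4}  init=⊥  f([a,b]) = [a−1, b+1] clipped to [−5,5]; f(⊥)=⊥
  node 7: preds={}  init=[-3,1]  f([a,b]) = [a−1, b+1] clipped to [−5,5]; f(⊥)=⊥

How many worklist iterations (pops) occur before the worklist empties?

10

Iteration log — 10 steps:
  step 1. node 0  ⊔preds=⊥  new=[-2,4]  stable
  step 2. node 1  ⊔preds=[-3,4]  new=[-4,5]  old=⊥  +wl: 
  step 3. node 2  ⊔preds=[-3,5]  new=[-3,5]  old=[1,2]  +wl: 
  step 4. node 3  ⊔preds=[-4,5]  new=[-2,5]  old=⊥  +wl: 
  step 5. node 4  ⊔preds=[-3,3]  new=[-4,5]  old=[-3,5]  +wl: 2,3
  step 6. node 5  ⊔preds=⊥  new=[-3,3]  stable
  step 7. node 6  ⊔preds=[-4,5]  new=[-5,5]  old=⊥  +wl: 
  step 8. node 7  ⊔preds=⊥  new=[-3,1]  stable
  step 9. node 2  ⊔preds=[-4,5]  new=[-4,5]  old=[-3,5]  +wl: 
  step 10. node 3  ⊔preds=[-5,5]  new=[-3,5]  old=[-2,5]  +wl: 

Least fixpoint reached:
  node 0: [-2,4]
  node 1: [-4,5]
  node 2: [-4,5]
  node 3: [-3,5]
  node 4: [-4,5]
  node 5: [-3,3]
  node 6: [-5,5]
  node 7: [-3,1]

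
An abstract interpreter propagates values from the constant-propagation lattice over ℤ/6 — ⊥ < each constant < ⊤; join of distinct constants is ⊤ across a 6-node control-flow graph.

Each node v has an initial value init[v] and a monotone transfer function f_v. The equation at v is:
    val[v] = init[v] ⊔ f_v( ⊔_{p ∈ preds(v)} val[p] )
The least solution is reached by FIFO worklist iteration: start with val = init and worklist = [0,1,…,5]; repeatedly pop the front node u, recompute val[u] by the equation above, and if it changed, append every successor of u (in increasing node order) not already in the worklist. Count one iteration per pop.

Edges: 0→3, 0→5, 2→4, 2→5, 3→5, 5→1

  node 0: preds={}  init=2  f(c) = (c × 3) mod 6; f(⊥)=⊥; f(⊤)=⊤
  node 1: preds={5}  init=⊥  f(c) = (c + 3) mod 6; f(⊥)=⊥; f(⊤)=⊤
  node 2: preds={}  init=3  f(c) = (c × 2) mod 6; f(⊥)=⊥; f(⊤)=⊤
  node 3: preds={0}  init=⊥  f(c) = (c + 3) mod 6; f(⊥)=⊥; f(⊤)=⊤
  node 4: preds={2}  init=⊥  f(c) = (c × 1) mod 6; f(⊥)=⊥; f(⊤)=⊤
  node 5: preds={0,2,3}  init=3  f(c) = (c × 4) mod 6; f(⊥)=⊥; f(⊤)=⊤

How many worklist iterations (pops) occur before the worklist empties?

7

Iteration log — 7 steps:
  step 1. node 0  ⊔preds=⊥  new=2  stable
  step 2. node 1  ⊔preds=3  new=0  old=⊥  +wl: 
  step 3. node 2  ⊔preds=⊥  new=3  stable
  step 4. node 3  ⊔preds=2  new=5  old=⊥  +wl: 
  step 5. node 4  ⊔preds=3  new=3  old=⊥  +wl: 
  step 6. node 5  ⊔preds=⊤  new=⊤  old=3  +wl: 1
  step 7. node 1  ⊔preds=⊤  new=⊤  old=0  +wl: 

Least fixpoint reached:
  node 0: 2
  node 1: ⊤
  node 2: 3
  node 3: 5
  node 4: 3
  node 5: ⊤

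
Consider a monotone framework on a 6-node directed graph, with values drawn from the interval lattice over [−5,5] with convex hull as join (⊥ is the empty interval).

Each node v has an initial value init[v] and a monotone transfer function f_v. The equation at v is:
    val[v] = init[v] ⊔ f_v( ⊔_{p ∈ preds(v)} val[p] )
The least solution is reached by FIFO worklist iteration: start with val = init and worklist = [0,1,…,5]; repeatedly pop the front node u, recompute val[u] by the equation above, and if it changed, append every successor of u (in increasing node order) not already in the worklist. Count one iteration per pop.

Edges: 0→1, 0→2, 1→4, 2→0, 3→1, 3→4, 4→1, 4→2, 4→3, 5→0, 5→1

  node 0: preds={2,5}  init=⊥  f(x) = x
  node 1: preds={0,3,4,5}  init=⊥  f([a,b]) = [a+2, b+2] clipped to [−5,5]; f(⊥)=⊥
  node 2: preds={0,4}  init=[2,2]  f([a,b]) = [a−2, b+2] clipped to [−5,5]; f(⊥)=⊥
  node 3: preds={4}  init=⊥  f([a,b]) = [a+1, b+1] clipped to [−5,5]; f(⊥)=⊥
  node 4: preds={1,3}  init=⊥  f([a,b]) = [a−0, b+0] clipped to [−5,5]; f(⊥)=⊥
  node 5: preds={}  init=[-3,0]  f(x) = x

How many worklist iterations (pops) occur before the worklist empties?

17

Worklist (17 pops):
  #1 pop 0: in=[-3,2] → [-3,2] (was ⊥); enqueue []
  #2 pop 1: in=[-3,2] → [-1,4] (was ⊥); enqueue []
  #3 pop 2: in=[-3,2] → [-5,4] (was [2,2]); enqueue [0]
  #4 pop 3: in=⊥ → ⊥ (no change)
  #5 pop 4: in=[-1,4] → [-1,4] (was ⊥); enqueue [1,2,3]
  #6 pop 5: in=⊥ → [-3,0] (no change)
  #7 pop 0: in=[-5,4] → [-5,4] (was [-3,2]); enqueue []
  #8 pop 1: in=[-5,4] → [-3,5] (was [-1,4]); enqueue [4]
  #9 pop 2: in=[-5,4] → [-5,5] (was [-5,4]); enqueue [0]
  #10 pop 3: in=[-1,4] → [0,5] (was ⊥); enqueue [1]
  #11 pop 4: in=[-3,5] → [-3,5] (was [-1,4]); enqueue [2,3]
  #12 pop 0: in=[-5,5] → [-5,5] (was [-5,4]); enqueue []
  #13 pop 1: in=[-5,5] → [-3,5] (no change)
  #14 pop 2: in=[-5,5] → [-5,5] (no change)
  #15 pop 3: in=[-3,5] → [-2,5] (was [0,5]); enqueue [1,4]
  #16 pop 1: in=[-5,5] → [-3,5] (no change)
  #17 pop 4: in=[-3,5] → [-3,5] (no change)

Fixpoint:
  val[0] = [-5,5]
  val[1] = [-3,5]
  val[2] = [-5,5]
  val[3] = [-2,5]
  val[4] = [-3,5]
  val[5] = [-3,0]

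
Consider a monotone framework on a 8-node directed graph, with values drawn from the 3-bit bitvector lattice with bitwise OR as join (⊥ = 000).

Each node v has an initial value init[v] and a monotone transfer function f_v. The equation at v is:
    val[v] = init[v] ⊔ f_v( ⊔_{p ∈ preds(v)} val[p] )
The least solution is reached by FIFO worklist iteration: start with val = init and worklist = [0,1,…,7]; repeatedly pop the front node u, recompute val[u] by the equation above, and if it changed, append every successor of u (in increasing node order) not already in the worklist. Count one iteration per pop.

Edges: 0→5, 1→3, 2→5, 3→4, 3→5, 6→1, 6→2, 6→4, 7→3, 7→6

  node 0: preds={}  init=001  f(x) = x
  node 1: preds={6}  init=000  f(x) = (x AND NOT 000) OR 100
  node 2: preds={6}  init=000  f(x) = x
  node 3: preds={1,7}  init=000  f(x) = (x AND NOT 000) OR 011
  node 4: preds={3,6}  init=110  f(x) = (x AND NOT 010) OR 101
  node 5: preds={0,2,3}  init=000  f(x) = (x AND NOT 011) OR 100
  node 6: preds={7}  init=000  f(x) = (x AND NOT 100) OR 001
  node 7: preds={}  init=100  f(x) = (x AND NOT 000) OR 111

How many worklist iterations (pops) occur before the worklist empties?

19

Iteration log — 19 steps:
  step 1. node 0  ⊔preds=000  new=001  stable
  step 2. node 1  ⊔preds=000  new=100  old=000  +wl: 
  step 3. node 2  ⊔preds=000  new=000  stable
  step 4. node 3  ⊔preds=100  new=111  old=000  +wl: 
  step 5. node 4  ⊔preds=111  new=111  old=110  +wl: 
  step 6. node 5  ⊔preds=111  new=100  old=000  +wl: 
  step 7. node 6  ⊔preds=100  new=001  old=000  +wl: 1,2,4
  step 8. node 7  ⊔preds=000  new=111  old=100  +wl: 3,6
  step 9. node 1  ⊔preds=001  new=101  old=100  +wl: 
  step 10. node 2  ⊔preds=001  new=001  old=000  +wl: 5
  step 11. node 4  ⊔preds=111  new=111  stable
  step 12. node 3  ⊔preds=111  new=111  stable
  step 13. node 6  ⊔preds=111  new=011  old=001  +wl: 1,2,4
  step 14. node 5  ⊔preds=111  new=100  stable
  step 15. node 1  ⊔preds=011  new=111  old=101  +wl: 3
  step 16. node 2  ⊔preds=011  new=011  old=001  +wl: 5
  step 17. node 4  ⊔preds=111  new=111  stable
  step 18. node 3  ⊔preds=111  new=111  stable
  step 19. node 5  ⊔preds=111  new=100  stable

Least fixpoint reached:
  node 0: 001
  node 1: 111
  node 2: 011
  node 3: 111
  node 4: 111
  node 5: 100
  node 6: 011
  node 7: 111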